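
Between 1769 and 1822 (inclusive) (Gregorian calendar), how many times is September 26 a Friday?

7

Track September 26's weekday year by year (advancing +1, or +2 across a Feb 29):
  1769: Tue  1770: Wed (+1)  1771: Thu (+1)  1772: Sat (+2)  1773: Sun (+1)
  1774: Mon (+1)  1775: Tue (+1)  1776: Thu (+2)  1777: Fri (+1) ✓  1778: Sat (+1)
  1779: Sun (+1)  1780: Tue (+2)  1781: Wed (+1)  1782: Thu (+1)  … (26 more years) …
  1809: Tue (+1)  1810: Wed (+1)  1811: Thu (+1)  1812: Sat (+2)  1813: Sun (+1)
  1814: Mon (+1)  1815: Tue (+1)  1816: Thu (+2)  1817: Fri (+1) ✓  1818: Sat (+1)
  1819: Sun (+1)  1820: Tue (+2)  1821: Wed (+1)  1822: Thu (+1)
Friday years: 1777, 1783, 1788, 1794, 1800, 1806, 1817 — 7 in total.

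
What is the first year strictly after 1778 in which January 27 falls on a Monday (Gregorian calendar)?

From one year to the next, a fixed date's weekday advances by 1, or by 2 when a Feb 29 lies between the two dates.
1778: January 27 is Tuesday.
1779: Wednesday (+1)
1780: Thursday (+1)
1781: Saturday (+2)
1782: Sunday (+1)
1783: Monday (+1)
January 27 falls on a Monday in 1783.

1783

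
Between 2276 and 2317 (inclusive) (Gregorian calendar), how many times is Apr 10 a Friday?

Track Apr 10's weekday year by year (advancing +1, or +2 across a Feb 29):
  2276: Mon  2277: Tue (+1)  2278: Wed (+1)  2279: Thu (+1)  2280: Sat (+2)
  2281: Sun (+1)  2282: Mon (+1)  2283: Tue (+1)  2284: Thu (+2)  2285: Fri (+1) ✓
  2286: Sat (+1)  2287: Sun (+1)  2288: Tue (+2)  2289: Wed (+1)  … (14 more years) …
  2304: Sun (+2)  2305: Mon (+1)  2306: Tue (+1)  2307: Wed (+1)  2308: Fri (+2) ✓
  2309: Sat (+1)  2310: Sun (+1)  2311: Mon (+1)  2312: Wed (+2)  2313: Thu (+1)
  2314: Fri (+1) ✓  2315: Sat (+1)  2316: Mon (+2)  2317: Tue (+1)
Friday years: 2285, 2291, 2296, 2303, 2308, 2314 — 6 in total.

6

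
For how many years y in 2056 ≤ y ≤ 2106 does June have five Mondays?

15

June has 30 days; it has five Mondays when Monday falls among the first (month-length − 28) days — i.e. when June 1 is one of Monday/Sunday.
June 1 by year: 2056:Thu 2057:Fri 2058:Sat 2059:Sun✓ 2060:Tue 2061:Wed 2062:Thu 2063:Fri 2064:Sun✓ 2065:Mon✓ 2066:Tue 2067:Wed 2068:Fri 2069:Sat 2070:Sun✓ …(21 more)… 2092:Sun✓ 2093:Mon✓ 2094:Tue 2095:Wed 2096:Fri 2097:Sat 2098:Sun✓ 2099:Mon✓ 2100:Tue 2101:Wed 2102:Thu 2103:Fri 2104:Sun✓ 2105:Mon✓ 2106:Tue
Years with five Mondays: 2059, 2064, 2065, 2070, 2071, 2076, 2081, 2082, 2087, 2092, 2093, 2098, 2099, 2104, 2105 → 15.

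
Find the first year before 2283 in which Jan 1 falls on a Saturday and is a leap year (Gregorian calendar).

2276

Jan 1 advances by 2 weekdays after a leap year and by 1 after a common year.
2283: Jan 1 is Monday.
2282: Sunday
2281: Saturday
2280: Thursday (leap)
2279: Wednesday
2278: Tuesday
2277: Monday
2276: Saturday (leap)
2276 begins on a Saturday and is a leap year.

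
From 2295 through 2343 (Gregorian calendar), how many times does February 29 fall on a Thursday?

Leap years in 2295–2343: 11 of them.
Feb 29 weekday advances by 5 (mod 7) from one leap year to the next four years later (or differs when a century non-leap intervenes).
Leap-day weekdays: 2296:Sat 2304:Mon 2308:Sat 2312:Thu✓ 2316:Tue 2320:Sun 2324:Fri 2328:Wed 2332:Mon 2336:Sat 2340:Thu✓
Thursday: 2312, 2340 → 2.

2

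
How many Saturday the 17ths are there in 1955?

Check the 17th of each month of 1955: Jan 17: Mon, Feb 17: Thu, Mar 17: Thu, Apr 17: Sun, May 17: Tue, Jun 17: Fri, Jul 17: Sun, Aug 17: Wed, Sep 17: Sat, Oct 17: Mon, Nov 17: Thu, Dec 17: Sat.
Saturday occurs in September, December — 2 months.

2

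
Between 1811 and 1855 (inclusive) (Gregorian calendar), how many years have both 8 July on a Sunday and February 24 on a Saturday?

5

Check each year's weekday for 8 July and February 24:
  1811: Mon/Sun  1812: Wed/Mon  1813: Thu/Wed  1814: Fri/Thu  1815: Sat/Fri  1816: Mon/Sat  1817: Tue/Mon  1818: Wed/Tue  1819: Thu/Wed  1820: Sat/Thu  1821: Sun/Sat ✓  1822: Mon/Sun  1823: Tue/Mon  1824: Thu/Tue  …(17 more)…  1842: Fri/Thu  1843: Sat/Fri  1844: Mon/Sat  1845: Tue/Mon  1846: Wed/Tue  1847: Thu/Wed  1848: Sat/Thu  1849: Sun/Sat ✓  1850: Mon/Sun  1851: Tue/Mon  1852: Thu/Tue  1853: Fri/Thu  1854: Sat/Fri  1855: Sun/Sat ✓
Both conditions hold in: 1821, 1827, 1838, 1849, 1855 — 5.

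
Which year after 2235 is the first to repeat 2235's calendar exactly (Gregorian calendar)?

2246

Two years share a calendar iff Jan 1 falls on the same weekday and both are leap or both are common. 2235: Jan 1 is Thursday, common year.
2236: Jan 1 Friday, leap
2237: Jan 1 Sunday, common
2238: Jan 1 Monday, common
2239: Jan 1 Tuesday, common
2240: Jan 1 Wednesday, leap
2241: Jan 1 Friday, common
2242: Jan 1 Saturday, common
2243: Jan 1 Sunday, common
2244: Jan 1 Monday, leap
2245: Jan 1 Wednesday, common
2246: Jan 1 Thursday, common
2246 matches on both conditions.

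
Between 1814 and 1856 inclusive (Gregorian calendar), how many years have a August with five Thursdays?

August has 31 days; it has five Thursdays when Thursday falls among the first (month-length − 28) days — i.e. when August 1 is one of Thursday/Wednesday/Tuesday.
August 1 by year: 1814:Mon 1815:Tue✓ 1816:Thu✓ 1817:Fri 1818:Sat 1819:Sun 1820:Tue✓ 1821:Wed✓ 1822:Thu✓ 1823:Fri 1824:Sun 1825:Mon 1826:Tue✓ 1827:Wed✓ 1828:Fri …(13 more)… 1842:Mon 1843:Tue✓ 1844:Thu✓ 1845:Fri 1846:Sat 1847:Sun 1848:Tue✓ 1849:Wed✓ 1850:Thu✓ 1851:Fri 1852:Sun 1853:Mon 1854:Tue✓ 1855:Wed✓ 1856:Fri
Years with five Thursdays: 1815, 1816, 1820, 1821, 1822, 1826, 1827, 1832, 1833, 1837, 1838, 1839, 1843, 1844, 1848, 1849, 1850, 1854, 1855 → 19.

19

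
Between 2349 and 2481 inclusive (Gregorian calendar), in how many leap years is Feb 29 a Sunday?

Leap years in 2349–2481: 33 of them.
Feb 29 weekday advances by 5 (mod 7) from one leap year to the next four years later (or differs when a century non-leap intervenes).
Leap-day weekdays: 2352:Fri 2356:Wed 2360:Mon 2364:Sat 2368:Thu 2372:Tue 2376:Sun✓ 2380:Fri 2384:Wed 2388:Mon 2392:Sat 2396:Thu 2400:Tue …(7 more)… 2432:Sun✓ 2436:Fri 2440:Wed 2444:Mon 2448:Sat 2452:Thu 2456:Tue 2460:Sun✓ 2464:Fri 2468:Wed 2472:Mon 2476:Sat 2480:Thu
Sunday: 2376, 2404, 2432, 2460 → 4.

4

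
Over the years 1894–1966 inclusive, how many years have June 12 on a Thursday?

Track June 12's weekday year by year (advancing +1, or +2 across a Feb 29):
  1894: Tue  1895: Wed (+1)  1896: Fri (+2)  1897: Sat (+1)  1898: Sun (+1)
  1899: Mon (+1)  1900: Tue (+1)  1901: Wed (+1)  1902: Thu (+1) ✓  1903: Fri (+1)
  1904: Sun (+2)  1905: Mon (+1)  1906: Tue (+1)  1907: Wed (+1)  … (45 more years) …
  1953: Fri (+1)  1954: Sat (+1)  1955: Sun (+1)  1956: Tue (+2)  1957: Wed (+1)
  1958: Thu (+1) ✓  1959: Fri (+1)  1960: Sun (+2)  1961: Mon (+1)  1962: Tue (+1)
  1963: Wed (+1)  1964: Fri (+2)  1965: Sat (+1)  1966: Sun (+1)
Thursday years: 1902, 1913, 1919, 1924, 1930, 1941, 1947, 1952, 1958 — 9 in total.

9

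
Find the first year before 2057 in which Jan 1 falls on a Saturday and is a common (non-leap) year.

Jan 1 advances by 2 weekdays after a leap year and by 1 after a common year.
2057: Jan 1 is Monday.
2056: Saturday (leap)
2055: Friday
2054: Thursday
2053: Wednesday
2052: Monday (leap)
2051: Sunday
2050: Saturday
2050 begins on a Saturday and is a common year.

2050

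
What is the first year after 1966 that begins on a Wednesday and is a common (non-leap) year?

1969

Jan 1 advances by 2 weekdays after a leap year and by 1 after a common year.
1966: Jan 1 is Saturday.
1967: Sunday
1968: Monday (leap)
1969: Wednesday
1969 begins on a Wednesday and is a common year.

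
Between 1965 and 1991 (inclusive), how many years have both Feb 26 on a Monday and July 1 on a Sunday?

3

Check each year's weekday for Feb 26 and July 1:
  1965: Fri/Thu  1966: Sat/Fri  1967: Sun/Sat  1968: Mon/Mon  1969: Wed/Tue  1970: Thu/Wed  1971: Fri/Thu  1972: Sat/Sat  1973: Mon/Sun ✓  1974: Tue/Mon  1975: Wed/Tue  1976: Thu/Thu  1977: Sat/Fri  1978: Sun/Sat  1979: Mon/Sun ✓  1980: Tue/Tue  1981: Thu/Wed  1982: Fri/Thu  1983: Sat/Fri  1984: Sun/Sun  1985: Tue/Mon  1986: Wed/Tue  1987: Thu/Wed  1988: Fri/Fri  1989: Sun/Sat  1990: Mon/Sun ✓  1991: Tue/Mon
Both conditions hold in: 1973, 1979, 1990 — 3.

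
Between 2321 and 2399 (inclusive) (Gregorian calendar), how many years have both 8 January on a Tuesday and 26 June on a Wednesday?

Check each year's weekday for 8 January and 26 June:
  2321: Sat/Sun  2322: Sun/Mon  2323: Mon/Tue  2324: Tue/Thu  2325: Thu/Fri  2326: Fri/Sat  2327: Sat/Sun  2328: Sun/Tue  2329: Tue/Wed ✓  2330: Wed/Thu  2331: Thu/Fri  2332: Fri/Sun  2333: Sun/Mon  2334: Mon/Tue  …(51 more)…  2386: Wed/Thu  2387: Thu/Fri  2388: Fri/Sun  2389: Sun/Mon  2390: Mon/Tue  2391: Tue/Wed ✓  2392: Wed/Fri  2393: Fri/Sat  2394: Sat/Sun  2395: Sun/Mon  2396: Mon/Wed  2397: Wed/Thu  2398: Thu/Fri  2399: Fri/Sat
Both conditions hold in: 2329, 2335, 2346, 2357, 2363, 2374, 2385, 2391 — 8.

8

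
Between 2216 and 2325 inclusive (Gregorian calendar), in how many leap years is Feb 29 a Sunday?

4

Leap years in 2216–2325: 27 of them.
Feb 29 weekday advances by 5 (mod 7) from one leap year to the next four years later (or differs when a century non-leap intervenes).
Leap-day weekdays: 2216:Thu 2220:Tue 2224:Sun✓ 2228:Fri 2232:Wed 2236:Mon 2240:Sat 2244:Thu 2248:Tue 2252:Sun✓ 2256:Fri 2260:Wed 2264:Mon 2268:Sat 2272:Thu 2276:Tue 2280:Sun✓ 2284:Fri 2288:Wed 2292:Mon 2296:Sat 2304:Mon 2308:Sat 2312:Thu 2316:Tue 2320:Sun✓ 2324:Fri
Sunday: 2224, 2252, 2280, 2320 → 4.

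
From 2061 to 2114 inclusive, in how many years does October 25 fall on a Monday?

7

Track October 25's weekday year by year (advancing +1, or +2 across a Feb 29):
  2061: Tue  2062: Wed (+1)  2063: Thu (+1)  2064: Sat (+2)  2065: Sun (+1)
  2066: Mon (+1) ✓  2067: Tue (+1)  2068: Thu (+2)  2069: Fri (+1)  2070: Sat (+1)
  2071: Sun (+1)  2072: Tue (+2)  2073: Wed (+1)  2074: Thu (+1)  … (26 more years) …
  2101: Tue (+1)  2102: Wed (+1)  2103: Thu (+1)  2104: Sat (+2)  2105: Sun (+1)
  2106: Mon (+1) ✓  2107: Tue (+1)  2108: Thu (+2)  2109: Fri (+1)  2110: Sat (+1)
  2111: Sun (+1)  2112: Tue (+2)  2113: Wed (+1)  2114: Thu (+1)
Monday years: 2066, 2077, 2083, 2088, 2094, 2100, 2106 — 7 in total.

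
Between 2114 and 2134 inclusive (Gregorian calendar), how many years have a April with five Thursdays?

7

April has 30 days; it has five Thursdays when Thursday falls among the first (month-length − 28) days — i.e. when April 1 is one of Thursday/Wednesday.
April 1 by year: 2114:Sun 2115:Mon 2116:Wed✓ 2117:Thu✓ 2118:Fri 2119:Sat 2120:Mon 2121:Tue 2122:Wed✓ 2123:Thu✓ 2124:Sat 2125:Sun 2126:Mon 2127:Tue 2128:Thu✓ 2129:Fri 2130:Sat 2131:Sun 2132:Tue 2133:Wed✓ 2134:Thu✓
Years with five Thursdays: 2116, 2117, 2122, 2123, 2128, 2133, 2134 → 7.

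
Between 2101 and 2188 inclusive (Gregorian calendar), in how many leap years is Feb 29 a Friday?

4

Leap years in 2101–2188: 22 of them.
Feb 29 weekday advances by 5 (mod 7) from one leap year to the next four years later (or differs when a century non-leap intervenes).
Leap-day weekdays: 2104:Fri✓ 2108:Wed 2112:Mon 2116:Sat 2120:Thu 2124:Tue 2128:Sun 2132:Fri✓ 2136:Wed 2140:Mon 2144:Sat 2148:Thu 2152:Tue 2156:Sun 2160:Fri✓ 2164:Wed 2168:Mon 2172:Sat 2176:Thu 2180:Tue 2184:Sun 2188:Fri✓
Friday: 2104, 2132, 2160, 2188 → 4.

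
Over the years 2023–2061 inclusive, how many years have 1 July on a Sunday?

5

Track 1 July's weekday year by year (advancing +1, or +2 across a Feb 29):
  2023: Sat  2024: Mon (+2)  2025: Tue (+1)  2026: Wed (+1)  2027: Thu (+1)
  2028: Sat (+2)  2029: Sun (+1) ✓  2030: Mon (+1)  2031: Tue (+1)  2032: Thu (+2)
  2033: Fri (+1)  2034: Sat (+1)  2035: Sun (+1) ✓  2036: Tue (+2)  … (11 more years) …
  2048: Wed (+2)  2049: Thu (+1)  2050: Fri (+1)  2051: Sat (+1)  2052: Mon (+2)
  2053: Tue (+1)  2054: Wed (+1)  2055: Thu (+1)  2056: Sat (+2)  2057: Sun (+1) ✓
  2058: Mon (+1)  2059: Tue (+1)  2060: Thu (+2)  2061: Fri (+1)
Sunday years: 2029, 2035, 2040, 2046, 2057 — 5 in total.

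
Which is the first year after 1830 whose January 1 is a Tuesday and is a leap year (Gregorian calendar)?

1856

Jan 1 advances by 2 weekdays after a leap year and by 1 after a common year.
1830: Jan 1 is Friday.
1831: Saturday
1832: Sunday (leap)
1833: Tuesday
1834: Wednesday
1835: Thursday
1836: Friday (leap)
1837: Sunday
1838: Monday
1839: Tuesday
1840: Wednesday (leap)
1841: Friday
1842: Saturday
1843: Sunday
1844: Monday (leap)
1845: Wednesday
1846: Thursday
1847: Friday
1848: Saturday (leap)
1849: Monday
1850: Tuesday
1851: Wednesday
1852: Thursday (leap)
1853: Saturday
1854: Sunday
1855: Monday
1856: Tuesday (leap)
1856 begins on a Tuesday and is a leap year.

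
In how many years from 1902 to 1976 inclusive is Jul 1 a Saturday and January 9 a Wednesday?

Check each year's weekday for Jul 1 and January 9:
  1902: Tue/Thu  1903: Wed/Fri  1904: Fri/Sat  1905: Sat/Mon  1906: Sun/Tue  1907: Mon/Wed  1908: Wed/Thu  1909: Thu/Sat  1910: Fri/Sun  1911: Sat/Mon  1912: Mon/Tue  1913: Tue/Thu  1914: Wed/Fri  1915: Thu/Sat  …(47 more)…  1963: Mon/Wed  1964: Wed/Thu  1965: Thu/Sat  1966: Fri/Sun  1967: Sat/Mon  1968: Mon/Tue  1969: Tue/Thu  1970: Wed/Fri  1971: Thu/Sat  1972: Sat/Sun  1973: Sun/Tue  1974: Mon/Wed  1975: Tue/Thu  1976: Thu/Fri
Both conditions hold in: no year — 0.

0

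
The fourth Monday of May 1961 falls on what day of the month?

May 1, 1961 is a Monday, so the first Monday is the 1st.
The fourth Monday is 1 + 21 = 22.

22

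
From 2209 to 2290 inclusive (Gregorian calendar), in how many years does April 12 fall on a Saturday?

12

Track April 12's weekday year by year (advancing +1, or +2 across a Feb 29):
  2209: Wed  2210: Thu (+1)  2211: Fri (+1)  2212: Sun (+2)  2213: Mon (+1)
  2214: Tue (+1)  2215: Wed (+1)  2216: Fri (+2)  2217: Sat (+1) ✓  2218: Sun (+1)
  2219: Mon (+1)  2220: Wed (+2)  2221: Thu (+1)  2222: Fri (+1)  … (54 more years) …
  2277: Thu (+1)  2278: Fri (+1)  2279: Sat (+1) ✓  2280: Mon (+2)  2281: Tue (+1)
  2282: Wed (+1)  2283: Thu (+1)  2284: Sat (+2) ✓  2285: Sun (+1)  2286: Mon (+1)
  2287: Tue (+1)  2288: Thu (+2)  2289: Fri (+1)  2290: Sat (+1) ✓
Saturday years: 2217, 2223, 2228, 2234, 2245, 2251, 2256, 2262, 2273, 2279, 2284, 2290 — 12 in total.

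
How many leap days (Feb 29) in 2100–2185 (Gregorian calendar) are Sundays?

Leap years in 2100–2185: 21 of them.
Feb 29 weekday advances by 5 (mod 7) from one leap year to the next four years later (or differs when a century non-leap intervenes).
Leap-day weekdays: 2104:Fri 2108:Wed 2112:Mon 2116:Sat 2120:Thu 2124:Tue 2128:Sun✓ 2132:Fri 2136:Wed 2140:Mon 2144:Sat 2148:Thu 2152:Tue 2156:Sun✓ 2160:Fri 2164:Wed 2168:Mon 2172:Sat 2176:Thu 2180:Tue 2184:Sun✓
Sunday: 2128, 2156, 2184 → 3.

3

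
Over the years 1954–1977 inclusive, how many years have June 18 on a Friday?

Track June 18's weekday year by year (advancing +1, or +2 across a Feb 29):
  1954: Fri ✓  1955: Sat (+1)  1956: Mon (+2)  1957: Tue (+1)  1958: Wed (+1)
  1959: Thu (+1)  1960: Sat (+2)  1961: Sun (+1)  1962: Mon (+1)  1963: Tue (+1)
  1964: Thu (+2)  1965: Fri (+1) ✓  1966: Sat (+1)  1967: Sun (+1)  1968: Tue (+2)
  1969: Wed (+1)  1970: Thu (+1)  1971: Fri (+1) ✓  1972: Sun (+2)  1973: Mon (+1)
  1974: Tue (+1)  1975: Wed (+1)  1976: Fri (+2) ✓  1977: Sat (+1)
Friday years: 1954, 1965, 1971, 1976 — 4 in total.

4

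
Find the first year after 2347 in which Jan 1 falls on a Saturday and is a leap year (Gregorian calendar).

2372

Jan 1 advances by 2 weekdays after a leap year and by 1 after a common year.
2347: Jan 1 is Wednesday.
2348: Thursday (leap)
2349: Saturday
2350: Sunday
2351: Monday
2352: Tuesday (leap)
2353: Thursday
2354: Friday
2355: Saturday
2356: Sunday (leap)
2357: Tuesday
2358: Wednesday
2359: Thursday
2360: Friday (leap)
2361: Sunday
2362: Monday
2363: Tuesday
2364: Wednesday (leap)
2365: Friday
2366: Saturday
2367: Sunday
2368: Monday (leap)
2369: Wednesday
2370: Thursday
2371: Friday
2372: Saturday (leap)
2372 begins on a Saturday and is a leap year.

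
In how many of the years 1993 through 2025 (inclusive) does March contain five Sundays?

March has 31 days; it has five Sundays when Sunday falls among the first (month-length − 28) days — i.e. when March 1 is one of Sunday/Saturday/Friday.
March 1 by year: 1993:Mon 1994:Tue 1995:Wed 1996:Fri✓ 1997:Sat✓ 1998:Sun✓ 1999:Mon 2000:Wed 2001:Thu 2002:Fri✓ 2003:Sat✓ 2004:Mon 2005:Tue 2006:Wed 2007:Thu …(3 more)… 2011:Tue 2012:Thu 2013:Fri✓ 2014:Sat✓ 2015:Sun✓ 2016:Tue 2017:Wed 2018:Thu 2019:Fri✓ 2020:Sun✓ 2021:Mon 2022:Tue 2023:Wed 2024:Fri✓ 2025:Sat✓
Years with five Sundays: 1996, 1997, 1998, 2002, 2003, 2008, 2009, 2013, 2014, 2015, 2019, 2020, 2024, 2025 → 14.

14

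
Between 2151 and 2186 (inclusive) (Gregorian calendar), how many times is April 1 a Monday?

Track April 1's weekday year by year (advancing +1, or +2 across a Feb 29):
  2151: Thu  2152: Sat (+2)  2153: Sun (+1)  2154: Mon (+1) ✓  2155: Tue (+1)
  2156: Thu (+2)  2157: Fri (+1)  2158: Sat (+1)  2159: Sun (+1)  2160: Tue (+2)
  2161: Wed (+1)  2162: Thu (+1)  2163: Fri (+1)  2164: Sun (+2)  … (8 more years) …
  2173: Thu (+1)  2174: Fri (+1)  2175: Sat (+1)  2176: Mon (+2) ✓  2177: Tue (+1)
  2178: Wed (+1)  2179: Thu (+1)  2180: Sat (+2)  2181: Sun (+1)  2182: Mon (+1) ✓
  2183: Tue (+1)  2184: Thu (+2)  2185: Fri (+1)  2186: Sat (+1)
Monday years: 2154, 2165, 2171, 2176, 2182 — 5 in total.

5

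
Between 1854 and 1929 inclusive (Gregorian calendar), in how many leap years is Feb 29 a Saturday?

Leap years in 1854–1929: 18 of them.
Feb 29 weekday advances by 5 (mod 7) from one leap year to the next four years later (or differs when a century non-leap intervenes).
Leap-day weekdays: 1856:Fri 1860:Wed 1864:Mon 1868:Sat✓ 1872:Thu 1876:Tue 1880:Sun 1884:Fri 1888:Wed 1892:Mon 1896:Sat✓ 1904:Mon 1908:Sat✓ 1912:Thu 1916:Tue 1920:Sun 1924:Fri 1928:Wed
Saturday: 1868, 1896, 1908 → 3.

3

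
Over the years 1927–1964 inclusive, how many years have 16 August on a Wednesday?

Track 16 August's weekday year by year (advancing +1, or +2 across a Feb 29):
  1927: Tue  1928: Thu (+2)  1929: Fri (+1)  1930: Sat (+1)  1931: Sun (+1)
  1932: Tue (+2)  1933: Wed (+1) ✓  1934: Thu (+1)  1935: Fri (+1)  1936: Sun (+2)
  1937: Mon (+1)  1938: Tue (+1)  1939: Wed (+1) ✓  1940: Fri (+2)  … (10 more years) …
  1951: Thu (+1)  1952: Sat (+2)  1953: Sun (+1)  1954: Mon (+1)  1955: Tue (+1)
  1956: Thu (+2)  1957: Fri (+1)  1958: Sat (+1)  1959: Sun (+1)  1960: Tue (+2)
  1961: Wed (+1) ✓  1962: Thu (+1)  1963: Fri (+1)  1964: Sun (+2)
Wednesday years: 1933, 1939, 1944, 1950, 1961 — 5 in total.

5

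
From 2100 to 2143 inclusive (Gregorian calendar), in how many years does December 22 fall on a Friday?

6

Track December 22's weekday year by year (advancing +1, or +2 across a Feb 29):
  2100: Wed  2101: Thu (+1)  2102: Fri (+1) ✓  2103: Sat (+1)  2104: Mon (+2)
  2105: Tue (+1)  2106: Wed (+1)  2107: Thu (+1)  2108: Sat (+2)  2109: Sun (+1)
  2110: Mon (+1)  2111: Tue (+1)  2112: Thu (+2)  2113: Fri (+1) ✓  … (16 more years) …
  2130: Fri (+1) ✓  2131: Sat (+1)  2132: Mon (+2)  2133: Tue (+1)  2134: Wed (+1)
  2135: Thu (+1)  2136: Sat (+2)  2137: Sun (+1)  2138: Mon (+1)  2139: Tue (+1)
  2140: Thu (+2)  2141: Fri (+1) ✓  2142: Sat (+1)  2143: Sun (+1)
Friday years: 2102, 2113, 2119, 2124, 2130, 2141 — 6 in total.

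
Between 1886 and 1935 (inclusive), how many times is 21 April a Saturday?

8

Track 21 April's weekday year by year (advancing +1, or +2 across a Feb 29):
  1886: Wed  1887: Thu (+1)  1888: Sat (+2) ✓  1889: Sun (+1)  1890: Mon (+1)
  1891: Tue (+1)  1892: Thu (+2)  1893: Fri (+1)  1894: Sat (+1) ✓  1895: Sun (+1)
  1896: Tue (+2)  1897: Wed (+1)  1898: Thu (+1)  1899: Fri (+1)  … (22 more years) …
  1922: Fri (+1)  1923: Sat (+1) ✓  1924: Mon (+2)  1925: Tue (+1)  1926: Wed (+1)
  1927: Thu (+1)  1928: Sat (+2) ✓  1929: Sun (+1)  1930: Mon (+1)  1931: Tue (+1)
  1932: Thu (+2)  1933: Fri (+1)  1934: Sat (+1) ✓  1935: Sun (+1)
Saturday years: 1888, 1894, 1900, 1906, 1917, 1923, 1928, 1934 — 8 in total.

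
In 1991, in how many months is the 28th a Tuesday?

1

Check the 28th of each month of 1991: Jan 28: Mon, Feb 28: Thu, Mar 28: Thu, Apr 28: Sun, May 28: Tue, Jun 28: Fri, Jul 28: Sun, Aug 28: Wed, Sep 28: Sat, Oct 28: Mon, Nov 28: Thu, Dec 28: Sat.
Tuesday occurs in May — 1 month.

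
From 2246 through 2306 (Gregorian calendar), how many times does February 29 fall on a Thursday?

1

Leap years in 2246–2306: 14 of them.
Feb 29 weekday advances by 5 (mod 7) from one leap year to the next four years later (or differs when a century non-leap intervenes).
Leap-day weekdays: 2248:Tue 2252:Sun 2256:Fri 2260:Wed 2264:Mon 2268:Sat 2272:Thu✓ 2276:Tue 2280:Sun 2284:Fri 2288:Wed 2292:Mon 2296:Sat 2304:Mon
Thursday: 2272 → 1.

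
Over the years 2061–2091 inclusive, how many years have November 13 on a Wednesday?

Track November 13's weekday year by year (advancing +1, or +2 across a Feb 29):
  2061: Sun  2062: Mon (+1)  2063: Tue (+1)  2064: Thu (+2)  2065: Fri (+1)
  2066: Sat (+1)  2067: Sun (+1)  2068: Tue (+2)  2069: Wed (+1) ✓  2070: Thu (+1)
  2071: Fri (+1)  2072: Sun (+2)  2073: Mon (+1)  2074: Tue (+1)  … (3 more years) …
  2078: Sun (+1)  2079: Mon (+1)  2080: Wed (+2) ✓  2081: Thu (+1)  2082: Fri (+1)
  2083: Sat (+1)  2084: Mon (+2)  2085: Tue (+1)  2086: Wed (+1) ✓  2087: Thu (+1)
  2088: Sat (+2)  2089: Sun (+1)  2090: Mon (+1)  2091: Tue (+1)
Wednesday years: 2069, 2075, 2080, 2086 — 4 in total.

4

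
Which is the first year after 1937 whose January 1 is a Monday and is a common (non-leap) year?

1945

Jan 1 advances by 2 weekdays after a leap year and by 1 after a common year.
1937: Jan 1 is Friday.
1938: Saturday
1939: Sunday
1940: Monday (leap)
1941: Wednesday
1942: Thursday
1943: Friday
1944: Saturday (leap)
1945: Monday
1945 begins on a Monday and is a common year.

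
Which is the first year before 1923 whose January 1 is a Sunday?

1922

Jan 1 advances by 2 weekdays after a leap year and by 1 after a common year.
1923: Jan 1 is Monday.
1922: Sunday
1922 begins on a Sunday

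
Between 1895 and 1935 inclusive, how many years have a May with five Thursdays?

May has 31 days; it has five Thursdays when Thursday falls among the first (month-length − 28) days — i.e. when May 1 is one of Thursday/Wednesday/Tuesday.
May 1 by year: 1895:Wed✓ 1896:Fri 1897:Sat 1898:Sun 1899:Mon 1900:Tue✓ 1901:Wed✓ 1902:Thu✓ 1903:Fri 1904:Sun 1905:Mon 1906:Tue✓ 1907:Wed✓ 1908:Fri 1909:Sat …(11 more)… 1921:Sun 1922:Mon 1923:Tue✓ 1924:Thu✓ 1925:Fri 1926:Sat 1927:Sun 1928:Tue✓ 1929:Wed✓ 1930:Thu✓ 1931:Fri 1932:Sun 1933:Mon 1934:Tue✓ 1935:Wed✓
Years with five Thursdays: 1895, 1900, 1901, 1902, 1906, 1907, 1912, 1913, 1917, 1918, 1919, 1923, 1924, 1928, 1929, 1930, 1934, 1935 → 18.

18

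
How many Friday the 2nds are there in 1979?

Check the 2nd of each month of 1979: Jan 2: Tue, Feb 2: Fri, Mar 2: Fri, Apr 2: Mon, May 2: Wed, Jun 2: Sat, Jul 2: Mon, Aug 2: Thu, Sep 2: Sun, Oct 2: Tue, Nov 2: Fri, Dec 2: Sun.
Friday occurs in February, March, November — 3 months.

3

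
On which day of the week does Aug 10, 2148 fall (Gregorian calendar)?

Saturday

January 1, 2148 is a Monday.
August 10 is day 223 of the year, i.e. 222 days after Jan 1.
222 mod 7 = 5, so advance 5 weekdays from Monday: Saturday.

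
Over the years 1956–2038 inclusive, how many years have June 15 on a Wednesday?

11

Track June 15's weekday year by year (advancing +1, or +2 across a Feb 29):
  1956: Fri  1957: Sat (+1)  1958: Sun (+1)  1959: Mon (+1)  1960: Wed (+2) ✓
  1961: Thu (+1)  1962: Fri (+1)  1963: Sat (+1)  1964: Mon (+2)  1965: Tue (+1)
  1966: Wed (+1) ✓  1967: Thu (+1)  1968: Sat (+2)  1969: Sun (+1)  … (55 more years) …
  2025: Sun (+1)  2026: Mon (+1)  2027: Tue (+1)  2028: Thu (+2)  2029: Fri (+1)
  2030: Sat (+1)  2031: Sun (+1)  2032: Tue (+2)  2033: Wed (+1) ✓  2034: Thu (+1)
  2035: Fri (+1)  2036: Sun (+2)  2037: Mon (+1)  2038: Tue (+1)
Wednesday years: 1960, 1966, 1977, 1983, 1988, 1994, 2005, 2011, 2016, 2022, 2033 — 11 in total.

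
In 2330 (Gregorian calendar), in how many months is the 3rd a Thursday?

2

Check the 3rd of each month of 2330: Jan 3: Fri, Feb 3: Mon, Mar 3: Mon, Apr 3: Thu, May 3: Sat, Jun 3: Tue, Jul 3: Thu, Aug 3: Sun, Sep 3: Wed, Oct 3: Fri, Nov 3: Mon, Dec 3: Wed.
Thursday occurs in April, July — 2 months.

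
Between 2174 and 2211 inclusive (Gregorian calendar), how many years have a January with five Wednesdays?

16

January has 31 days; it has five Wednesdays when Wednesday falls among the first (month-length − 28) days — i.e. when January 1 is one of Wednesday/Tuesday/Monday.
January 1 by year: 2174:Sat 2175:Sun 2176:Mon✓ 2177:Wed✓ 2178:Thu 2179:Fri 2180:Sat 2181:Mon✓ 2182:Tue✓ 2183:Wed✓ 2184:Thu 2185:Sat 2186:Sun 2187:Mon✓ 2188:Tue✓ …(8 more)… 2197:Sun 2198:Mon✓ 2199:Tue✓ 2200:Wed✓ 2201:Thu 2202:Fri 2203:Sat 2204:Sun 2205:Tue✓ 2206:Wed✓ 2207:Thu 2208:Fri 2209:Sun 2210:Mon✓ 2211:Tue✓
Years with five Wednesdays: 2176, 2177, 2181, 2182, 2183, 2187, 2188, 2193, 2194, 2198, 2199, 2200, 2205, 2206, 2210, 2211 → 16.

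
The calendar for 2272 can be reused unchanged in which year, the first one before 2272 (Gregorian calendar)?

2244

Two years share a calendar iff Jan 1 falls on the same weekday and both are leap or both are common. 2272: Jan 1 is Monday, leap year.
2271: Jan 1 Sunday, common
2270: Jan 1 Saturday, common
2269: Jan 1 Friday, common
2268: Jan 1 Wednesday, leap
2267: Jan 1 Tuesday, common
2266: Jan 1 Monday, common
2265: Jan 1 Sunday, common
2264: Jan 1 Friday, leap
2263: Jan 1 Thursday, common
2262: Jan 1 Wednesday, common
2261: Jan 1 Tuesday, common
2260: Jan 1 Sunday, leap
2259: Jan 1 Saturday, common
2258: Jan 1 Friday, common
2257: Jan 1 Thursday, common
2256: Jan 1 Tuesday, leap
2255: Jan 1 Monday, common
2254: Jan 1 Sunday, common
2253: Jan 1 Saturday, common
2252: Jan 1 Thursday, leap
2251: Jan 1 Wednesday, common
2250: Jan 1 Tuesday, common
2249: Jan 1 Monday, common
2248: Jan 1 Saturday, leap
2247: Jan 1 Friday, common
2246: Jan 1 Thursday, common
2245: Jan 1 Wednesday, common
2244: Jan 1 Monday, leap
2244 matches on both conditions.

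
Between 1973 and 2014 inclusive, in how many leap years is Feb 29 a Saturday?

1

Leap years in 1973–2014: 10 of them.
Feb 29 weekday advances by 5 (mod 7) from one leap year to the next four years later (or differs when a century non-leap intervenes).
Leap-day weekdays: 1976:Sun 1980:Fri 1984:Wed 1988:Mon 1992:Sat✓ 1996:Thu 2000:Tue 2004:Sun 2008:Fri 2012:Wed
Saturday: 1992 → 1.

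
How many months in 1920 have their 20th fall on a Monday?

2

Check the 20th of each month of 1920: Jan 20: Tue, Feb 20: Fri, Mar 20: Sat, Apr 20: Tue, May 20: Thu, Jun 20: Sun, Jul 20: Tue, Aug 20: Fri, Sep 20: Mon, Oct 20: Wed, Nov 20: Sat, Dec 20: Mon.
Monday occurs in September, December — 2 months.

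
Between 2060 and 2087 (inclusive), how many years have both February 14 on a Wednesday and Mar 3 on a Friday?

0

Check each year's weekday for February 14 and Mar 3:
  2060: Sat/Wed  2061: Mon/Thu  2062: Tue/Fri  2063: Wed/Sat  2064: Thu/Mon  2065: Sat/Tue  2066: Sun/Wed  2067: Mon/Thu  2068: Tue/Sat  2069: Thu/Sun  2070: Fri/Mon  2071: Sat/Tue  2072: Sun/Thu  2073: Tue/Fri  2074: Wed/Sat  2075: Thu/Sun  2076: Fri/Tue  2077: Sun/Wed  2078: Mon/Thu  2079: Tue/Fri  2080: Wed/Sun  2081: Fri/Mon  2082: Sat/Tue  2083: Sun/Wed  2084: Mon/Fri  2085: Wed/Sat  2086: Thu/Sun  2087: Fri/Mon
Both conditions hold in: no year — 0.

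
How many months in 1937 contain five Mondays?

A month of length L has five Mondays iff its first Monday is on day ≤ L−28 (so day 1–3 in a 31-day month, 1–2 in a 30-day month, day 1 in a leap February).
Checking each month of 1937: Jan starts Fri (31d); Feb starts Mon (28d); Mar starts Mon (31d) ✓; Apr starts Thu (30d); May starts Sat (31d) ✓; Jun starts Tue (30d); Jul starts Thu (31d); Aug starts Sun (31d) ✓; Sep starts Wed (30d); Oct starts Fri (31d); Nov starts Mon (30d) ✓; Dec starts Wed (31d).
Five-Monday months: March, May, August, November → 4.

4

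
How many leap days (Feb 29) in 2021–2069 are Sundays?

Leap years in 2021–2069: 12 of them.
Feb 29 weekday advances by 5 (mod 7) from one leap year to the next four years later (or differs when a century non-leap intervenes).
Leap-day weekdays: 2024:Thu 2028:Tue 2032:Sun✓ 2036:Fri 2040:Wed 2044:Mon 2048:Sat 2052:Thu 2056:Tue 2060:Sun✓ 2064:Fri 2068:Wed
Sunday: 2032, 2060 → 2.

2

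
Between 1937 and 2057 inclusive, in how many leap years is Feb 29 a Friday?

Leap years in 1937–2057: 30 of them.
Feb 29 weekday advances by 5 (mod 7) from one leap year to the next four years later (or differs when a century non-leap intervenes).
Leap-day weekdays: 1940:Thu 1944:Tue 1948:Sun 1952:Fri✓ 1956:Wed 1960:Mon 1964:Sat 1968:Thu 1972:Tue 1976:Sun 1980:Fri✓ 1984:Wed 1988:Mon …(4 more)… 2008:Fri✓ 2012:Wed 2016:Mon 2020:Sat 2024:Thu 2028:Tue 2032:Sun 2036:Fri✓ 2040:Wed 2044:Mon 2048:Sat 2052:Thu 2056:Tue
Friday: 1952, 1980, 2008, 2036 → 4.

4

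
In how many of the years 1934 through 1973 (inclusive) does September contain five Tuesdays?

September has 30 days; it has five Tuesdays when Tuesday falls among the first (month-length − 28) days — i.e. when September 1 is one of Tuesday/Monday.
September 1 by year: 1934:Sat 1935:Sun 1936:Tue✓ 1937:Wed 1938:Thu 1939:Fri 1940:Sun 1941:Mon✓ 1942:Tue✓ 1943:Wed 1944:Fri 1945:Sat 1946:Sun 1947:Mon✓ 1948:Wed …(10 more)… 1959:Tue✓ 1960:Thu 1961:Fri 1962:Sat 1963:Sun 1964:Tue✓ 1965:Wed 1966:Thu 1967:Fri 1968:Sun 1969:Mon✓ 1970:Tue✓ 1971:Wed 1972:Fri 1973:Sat
Years with five Tuesdays: 1936, 1941, 1942, 1947, 1952, 1953, 1958, 1959, 1964, 1969, 1970 → 11.

11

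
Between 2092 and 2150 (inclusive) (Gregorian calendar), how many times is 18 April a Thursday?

8

Track 18 April's weekday year by year (advancing +1, or +2 across a Feb 29):
  2092: Fri  2093: Sat (+1)  2094: Sun (+1)  2095: Mon (+1)  2096: Wed (+2)
  2097: Thu (+1) ✓  2098: Fri (+1)  2099: Sat (+1)  2100: Sun (+1)  2101: Mon (+1)
  2102: Tue (+1)  2103: Wed (+1)  2104: Fri (+2)  2105: Sat (+1)  … (31 more years) …
  2137: Thu (+1) ✓  2138: Fri (+1)  2139: Sat (+1)  2140: Mon (+2)  2141: Tue (+1)
  2142: Wed (+1)  2143: Thu (+1) ✓  2144: Sat (+2)  2145: Sun (+1)  2146: Mon (+1)
  2147: Tue (+1)  2148: Thu (+2) ✓  2149: Fri (+1)  2150: Sat (+1)
Thursday years: 2097, 2109, 2115, 2120, 2126, 2137, 2143, 2148 — 8 in total.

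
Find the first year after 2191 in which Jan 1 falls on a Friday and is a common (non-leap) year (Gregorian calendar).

2202

Jan 1 advances by 2 weekdays after a leap year and by 1 after a common year.
2191: Jan 1 is Saturday.
2192: Sunday (leap)
2193: Tuesday
2194: Wednesday
2195: Thursday
2196: Friday (leap)
2197: Sunday
2198: Monday
2199: Tuesday
2200: Wednesday
2201: Thursday
2202: Friday
2202 begins on a Friday and is a common year.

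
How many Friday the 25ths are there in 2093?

2

Check the 25th of each month of 2093: Jan 25: Sun, Feb 25: Wed, Mar 25: Wed, Apr 25: Sat, May 25: Mon, Jun 25: Thu, Jul 25: Sat, Aug 25: Tue, Sep 25: Fri, Oct 25: Sun, Nov 25: Wed, Dec 25: Fri.
Friday occurs in September, December — 2 months.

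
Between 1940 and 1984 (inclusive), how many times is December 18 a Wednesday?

Track December 18's weekday year by year (advancing +1, or +2 across a Feb 29):
  1940: Wed ✓  1941: Thu (+1)  1942: Fri (+1)  1943: Sat (+1)  1944: Mon (+2)
  1945: Tue (+1)  1946: Wed (+1) ✓  1947: Thu (+1)  1948: Sat (+2)  1949: Sun (+1)
  1950: Mon (+1)  1951: Tue (+1)  1952: Thu (+2)  1953: Fri (+1)  … (17 more years) …
  1971: Sat (+1)  1972: Mon (+2)  1973: Tue (+1)  1974: Wed (+1) ✓  1975: Thu (+1)
  1976: Sat (+2)  1977: Sun (+1)  1978: Mon (+1)  1979: Tue (+1)  1980: Thu (+2)
  1981: Fri (+1)  1982: Sat (+1)  1983: Sun (+1)  1984: Tue (+2)
Wednesday years: 1940, 1946, 1957, 1963, 1968, 1974 — 6 in total.

6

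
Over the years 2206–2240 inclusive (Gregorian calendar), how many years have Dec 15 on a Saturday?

5

Track Dec 15's weekday year by year (advancing +1, or +2 across a Feb 29):
  2206: Mon  2207: Tue (+1)  2208: Thu (+2)  2209: Fri (+1)  2210: Sat (+1) ✓
  2211: Sun (+1)  2212: Tue (+2)  2213: Wed (+1)  2214: Thu (+1)  2215: Fri (+1)
  2216: Sun (+2)  2217: Mon (+1)  2218: Tue (+1)  2219: Wed (+1)  … (7 more years) …
  2227: Sat (+1) ✓  2228: Mon (+2)  2229: Tue (+1)  2230: Wed (+1)  2231: Thu (+1)
  2232: Sat (+2) ✓  2233: Sun (+1)  2234: Mon (+1)  2235: Tue (+1)  2236: Thu (+2)
  2237: Fri (+1)  2238: Sat (+1) ✓  2239: Sun (+1)  2240: Tue (+2)
Saturday years: 2210, 2221, 2227, 2232, 2238 — 5 in total.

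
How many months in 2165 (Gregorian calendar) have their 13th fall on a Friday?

Check the 13th of each month of 2165: Jan 13: Sun, Feb 13: Wed, Mar 13: Wed, Apr 13: Sat, May 13: Mon, Jun 13: Thu, Jul 13: Sat, Aug 13: Tue, Sep 13: Fri, Oct 13: Sun, Nov 13: Wed, Dec 13: Fri.
Friday occurs in September, December — 2 months.

2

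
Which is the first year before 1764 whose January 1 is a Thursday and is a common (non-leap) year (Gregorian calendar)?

1761

Jan 1 advances by 2 weekdays after a leap year and by 1 after a common year.
1764: Jan 1 is Sunday (leap).
1763: Saturday
1762: Friday
1761: Thursday
1761 begins on a Thursday and is a common year.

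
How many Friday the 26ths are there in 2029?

2

Check the 26th of each month of 2029: Jan 26: Fri, Feb 26: Mon, Mar 26: Mon, Apr 26: Thu, May 26: Sat, Jun 26: Tue, Jul 26: Thu, Aug 26: Sun, Sep 26: Wed, Oct 26: Fri, Nov 26: Mon, Dec 26: Wed.
Friday occurs in January, October — 2 months.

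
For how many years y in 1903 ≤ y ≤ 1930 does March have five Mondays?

12

March has 31 days; it has five Mondays when Monday falls among the first (month-length − 28) days — i.e. when March 1 is one of Monday/Sunday/Saturday.
March 1 by year: 1903:Sun✓ 1904:Tue 1905:Wed 1906:Thu 1907:Fri 1908:Sun✓ 1909:Mon✓ 1910:Tue 1911:Wed 1912:Fri 1913:Sat✓ 1914:Sun✓ 1915:Mon✓ 1916:Wed 1917:Thu 1918:Fri 1919:Sat✓ 1920:Mon✓ 1921:Tue 1922:Wed 1923:Thu 1924:Sat✓ 1925:Sun✓ 1926:Mon✓ 1927:Tue 1928:Thu 1929:Fri 1930:Sat✓
Years with five Mondays: 1903, 1908, 1909, 1913, 1914, 1915, 1919, 1920, 1924, 1925, 1926, 1930 → 12.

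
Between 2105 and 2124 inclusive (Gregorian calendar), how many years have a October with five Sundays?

9

October has 31 days; it has five Sundays when Sunday falls among the first (month-length − 28) days — i.e. when October 1 is one of Sunday/Saturday/Friday.
October 1 by year: 2105:Thu 2106:Fri✓ 2107:Sat✓ 2108:Mon 2109:Tue 2110:Wed 2111:Thu 2112:Sat✓ 2113:Sun✓ 2114:Mon 2115:Tue 2116:Thu 2117:Fri✓ 2118:Sat✓ 2119:Sun✓ 2120:Tue 2121:Wed 2122:Thu 2123:Fri✓ 2124:Sun✓
Years with five Sundays: 2106, 2107, 2112, 2113, 2117, 2118, 2119, 2123, 2124 → 9.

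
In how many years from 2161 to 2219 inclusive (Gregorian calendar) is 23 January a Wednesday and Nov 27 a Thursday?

1

Check each year's weekday for 23 January and Nov 27:
  2161: Fri/Fri  2162: Sat/Sat  2163: Sun/Sun  2164: Mon/Tue  2165: Wed/Wed  2166: Thu/Thu  2167: Fri/Fri  2168: Sat/Sun  2169: Mon/Mon  2170: Tue/Tue  2171: Wed/Wed  2172: Thu/Fri  2173: Sat/Sat  2174: Sun/Sun  …(31 more)…  2206: Thu/Thu  2207: Fri/Fri  2208: Sat/Sun  2209: Mon/Mon  2210: Tue/Tue  2211: Wed/Wed  2212: Thu/Fri  2213: Sat/Sat  2214: Sun/Sun  2215: Mon/Mon  2216: Tue/Wed  2217: Thu/Thu  2218: Fri/Fri  2219: Sat/Sat
Both conditions hold in: 2188 — 1.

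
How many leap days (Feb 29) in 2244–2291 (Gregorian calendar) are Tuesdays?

Leap years in 2244–2291: 12 of them.
Feb 29 weekday advances by 5 (mod 7) from one leap year to the next four years later (or differs when a century non-leap intervenes).
Leap-day weekdays: 2244:Thu 2248:Tue✓ 2252:Sun 2256:Fri 2260:Wed 2264:Mon 2268:Sat 2272:Thu 2276:Tue✓ 2280:Sun 2284:Fri 2288:Wed
Tuesday: 2248, 2276 → 2.

2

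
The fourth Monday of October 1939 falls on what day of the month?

23

October 1, 1939 is a Sunday, so the first Monday is the 2nd.
The fourth Monday is 2 + 21 = 23.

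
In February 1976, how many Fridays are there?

February 1976 has 29 days and begins on Sunday.
The first Friday is February 6.
Fridays fall on 6, 13, 20, 27 — that's 4.

4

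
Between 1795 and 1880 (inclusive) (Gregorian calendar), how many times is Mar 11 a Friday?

12

Track Mar 11's weekday year by year (advancing +1, or +2 across a Feb 29):
  1795: Wed  1796: Fri (+2) ✓  1797: Sat (+1)  1798: Sun (+1)  1799: Mon (+1)
  1800: Tue (+1)  1801: Wed (+1)  1802: Thu (+1)  1803: Fri (+1) ✓  1804: Sun (+2)
  1805: Mon (+1)  1806: Tue (+1)  1807: Wed (+1)  1808: Fri (+2) ✓  … (58 more years) …
  1867: Mon (+1)  1868: Wed (+2)  1869: Thu (+1)  1870: Fri (+1) ✓  1871: Sat (+1)
  1872: Mon (+2)  1873: Tue (+1)  1874: Wed (+1)  1875: Thu (+1)  1876: Sat (+2)
  1877: Sun (+1)  1878: Mon (+1)  1879: Tue (+1)  1880: Thu (+2)
Friday years: 1796, 1803, 1808, 1814, 1825, 1831, 1836, 1842, 1853, 1859, 1864, 1870 — 12 in total.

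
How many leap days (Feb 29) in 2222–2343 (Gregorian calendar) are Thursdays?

4

Leap years in 2222–2343: 29 of them.
Feb 29 weekday advances by 5 (mod 7) from one leap year to the next four years later (or differs when a century non-leap intervenes).
Leap-day weekdays: 2224:Sun 2228:Fri 2232:Wed 2236:Mon 2240:Sat 2244:Thu✓ 2248:Tue 2252:Sun 2256:Fri 2260:Wed 2264:Mon 2268:Sat 2272:Thu✓ …(3 more)… 2288:Wed 2292:Mon 2296:Sat 2304:Mon 2308:Sat 2312:Thu✓ 2316:Tue 2320:Sun 2324:Fri 2328:Wed 2332:Mon 2336:Sat 2340:Thu✓
Thursday: 2244, 2272, 2312, 2340 → 4.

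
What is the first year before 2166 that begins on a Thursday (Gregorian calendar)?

Jan 1 advances by 2 weekdays after a leap year and by 1 after a common year.
2166: Jan 1 is Wednesday.
2165: Tuesday
2164: Sunday (leap)
2163: Saturday
2162: Friday
2161: Thursday
2161 begins on a Thursday

2161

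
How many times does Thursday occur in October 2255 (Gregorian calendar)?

4

October 2255 has 31 days and begins on Monday.
The first Thursday is October 4.
Thursdays fall on 4, 11, 18, 25 — that's 4.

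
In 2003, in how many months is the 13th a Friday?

Check the 13th of each month of 2003: Jan 13: Mon, Feb 13: Thu, Mar 13: Thu, Apr 13: Sun, May 13: Tue, Jun 13: Fri, Jul 13: Sun, Aug 13: Wed, Sep 13: Sat, Oct 13: Mon, Nov 13: Thu, Dec 13: Sat.
Friday occurs in June — 1 month.

1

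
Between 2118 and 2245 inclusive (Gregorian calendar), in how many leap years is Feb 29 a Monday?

Leap years in 2118–2245: 31 of them.
Feb 29 weekday advances by 5 (mod 7) from one leap year to the next four years later (or differs when a century non-leap intervenes).
Leap-day weekdays: 2120:Thu 2124:Tue 2128:Sun 2132:Fri 2136:Wed 2140:Mon✓ 2144:Sat 2148:Thu 2152:Tue 2156:Sun 2160:Fri 2164:Wed 2168:Mon✓ …(5 more)… 2192:Wed 2196:Mon✓ 2204:Wed 2208:Mon✓ 2212:Sat 2216:Thu 2220:Tue 2224:Sun 2228:Fri 2232:Wed 2236:Mon✓ 2240:Sat 2244:Thu
Monday: 2140, 2168, 2196, 2208, 2236 → 5.

5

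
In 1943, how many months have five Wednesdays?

4

A month of length L has five Wednesdays iff its first Wednesday is on day ≤ L−28 (so day 1–3 in a 31-day month, 1–2 in a 30-day month, day 1 in a leap February).
Checking each month of 1943: Jan starts Fri (31d); Feb starts Mon (28d); Mar starts Mon (31d) ✓; Apr starts Thu (30d); May starts Sat (31d); Jun starts Tue (30d) ✓; Jul starts Thu (31d); Aug starts Sun (31d); Sep starts Wed (30d) ✓; Oct starts Fri (31d); Nov starts Mon (30d); Dec starts Wed (31d) ✓.
Five-Wednesday months: March, June, September, December → 4.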